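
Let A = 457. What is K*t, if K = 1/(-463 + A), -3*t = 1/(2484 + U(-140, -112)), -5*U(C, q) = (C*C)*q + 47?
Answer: 5/39736314 ≈ 1.2583e-7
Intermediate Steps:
U(C, q) = -47/5 - q*C²/5 (U(C, q) = -((C*C)*q + 47)/5 = -(C²*q + 47)/5 = -(q*C² + 47)/5 = -(47 + q*C²)/5 = -47/5 - q*C²/5)
t = -5/6622719 (t = -1/(3*(2484 + (-47/5 - ⅕*(-112)*(-140)²))) = -1/(3*(2484 + (-47/5 - ⅕*(-112)*19600))) = -1/(3*(2484 + (-47/5 + 439040))) = -1/(3*(2484 + 2195153/5)) = -1/(3*2207573/5) = -⅓*5/2207573 = -5/6622719 ≈ -7.5498e-7)
K = -⅙ (K = 1/(-463 + 457) = 1/(-6) = -⅙ ≈ -0.16667)
K*t = -⅙*(-5/6622719) = 5/39736314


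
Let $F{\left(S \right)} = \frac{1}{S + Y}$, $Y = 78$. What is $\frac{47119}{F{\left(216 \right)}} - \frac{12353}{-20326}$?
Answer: $\frac{281575805789}{20326} \approx 1.3853 \cdot 10^{7}$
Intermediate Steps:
$F{\left(S \right)} = \frac{1}{78 + S}$ ($F{\left(S \right)} = \frac{1}{S + 78} = \frac{1}{78 + S}$)
$\frac{47119}{F{\left(216 \right)}} - \frac{12353}{-20326} = \frac{47119}{\frac{1}{78 + 216}} - \frac{12353}{-20326} = \frac{47119}{\frac{1}{294}} - - \frac{12353}{20326} = 47119 \frac{1}{\frac{1}{294}} + \frac{12353}{20326} = 47119 \cdot 294 + \frac{12353}{20326} = 13852986 + \frac{12353}{20326} = \frac{281575805789}{20326}$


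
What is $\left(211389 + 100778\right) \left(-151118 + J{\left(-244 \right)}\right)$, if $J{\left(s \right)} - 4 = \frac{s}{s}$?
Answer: $-47172491871$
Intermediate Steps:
$J{\left(s \right)} = 5$ ($J{\left(s \right)} = 4 + \frac{s}{s} = 4 + 1 = 5$)
$\left(211389 + 100778\right) \left(-151118 + J{\left(-244 \right)}\right) = \left(211389 + 100778\right) \left(-151118 + 5\right) = 312167 \left(-151113\right) = -47172491871$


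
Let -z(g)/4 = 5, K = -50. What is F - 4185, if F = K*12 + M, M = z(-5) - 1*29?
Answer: -4834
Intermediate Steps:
z(g) = -20 (z(g) = -4*5 = -20)
M = -49 (M = -20 - 1*29 = -20 - 29 = -49)
F = -649 (F = -50*12 - 49 = -600 - 49 = -649)
F - 4185 = -649 - 4185 = -4834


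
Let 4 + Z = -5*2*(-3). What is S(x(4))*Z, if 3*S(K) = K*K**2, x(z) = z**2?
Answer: 106496/3 ≈ 35499.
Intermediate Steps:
Z = 26 (Z = -4 - 5*2*(-3) = -4 - 10*(-3) = -4 + 30 = 26)
S(K) = K**3/3 (S(K) = (K*K**2)/3 = K**3/3)
S(x(4))*Z = ((4**2)**3/3)*26 = ((1/3)*16**3)*26 = ((1/3)*4096)*26 = (4096/3)*26 = 106496/3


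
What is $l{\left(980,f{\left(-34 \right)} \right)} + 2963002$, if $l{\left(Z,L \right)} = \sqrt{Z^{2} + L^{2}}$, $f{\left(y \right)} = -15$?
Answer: $2963002 + 25 \sqrt{1537} \approx 2.964 \cdot 10^{6}$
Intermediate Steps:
$l{\left(Z,L \right)} = \sqrt{L^{2} + Z^{2}}$
$l{\left(980,f{\left(-34 \right)} \right)} + 2963002 = \sqrt{\left(-15\right)^{2} + 980^{2}} + 2963002 = \sqrt{225 + 960400} + 2963002 = \sqrt{960625} + 2963002 = 25 \sqrt{1537} + 2963002 = 2963002 + 25 \sqrt{1537}$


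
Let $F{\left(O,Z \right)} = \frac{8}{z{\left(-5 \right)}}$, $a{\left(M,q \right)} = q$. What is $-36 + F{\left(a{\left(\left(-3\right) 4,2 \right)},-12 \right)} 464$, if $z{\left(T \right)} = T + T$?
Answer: $- \frac{2036}{5} \approx -407.2$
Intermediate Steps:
$z{\left(T \right)} = 2 T$
$F{\left(O,Z \right)} = - \frac{4}{5}$ ($F{\left(O,Z \right)} = \frac{8}{2 \left(-5\right)} = \frac{8}{-10} = 8 \left(- \frac{1}{10}\right) = - \frac{4}{5}$)
$-36 + F{\left(a{\left(\left(-3\right) 4,2 \right)},-12 \right)} 464 = -36 - \frac{1856}{5} = - \frac{2036}{5}$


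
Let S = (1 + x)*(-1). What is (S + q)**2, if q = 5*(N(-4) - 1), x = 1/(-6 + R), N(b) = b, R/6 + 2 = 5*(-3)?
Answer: 7879249/11664 ≈ 675.52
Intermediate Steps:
R = -102 (R = -12 + 6*(5*(-3)) = -12 + 6*(-15) = -12 - 90 = -102)
x = -1/108 (x = 1/(-6 - 102) = 1/(-108) = -1/108 ≈ -0.0092593)
S = -107/108 (S = (1 - 1/108)*(-1) = (107/108)*(-1) = -107/108 ≈ -0.99074)
q = -25 (q = 5*(-4 - 1) = 5*(-5) = -25)
(S + q)**2 = (-107/108 - 25)**2 = (-2807/108)**2 = 7879249/11664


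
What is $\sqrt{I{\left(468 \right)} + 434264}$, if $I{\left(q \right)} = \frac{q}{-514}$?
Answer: $\frac{\sqrt{28682642798}}{257} \approx 658.99$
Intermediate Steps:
$I{\left(q \right)} = - \frac{q}{514}$ ($I{\left(q \right)} = q \left(- \frac{1}{514}\right) = - \frac{q}{514}$)
$\sqrt{I{\left(468 \right)} + 434264} = \sqrt{\left(- \frac{1}{514}\right) 468 + 434264} = \sqrt{- \frac{234}{257} + 434264} = \sqrt{\frac{111605614}{257}} = \frac{\sqrt{28682642798}}{257}$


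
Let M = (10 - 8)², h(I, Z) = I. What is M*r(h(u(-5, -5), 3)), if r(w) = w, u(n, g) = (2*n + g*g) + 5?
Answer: 80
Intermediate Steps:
u(n, g) = 5 + g² + 2*n (u(n, g) = (2*n + g²) + 5 = (g² + 2*n) + 5 = 5 + g² + 2*n)
M = 4 (M = 2² = 4)
M*r(h(u(-5, -5), 3)) = 4*(5 + (-5)² + 2*(-5)) = 4*(5 + 25 - 10) = 4*20 = 80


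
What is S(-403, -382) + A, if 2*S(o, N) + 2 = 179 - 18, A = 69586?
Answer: 139331/2 ≈ 69666.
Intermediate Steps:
S(o, N) = 159/2 (S(o, N) = -1 + (179 - 18)/2 = -1 + (1/2)*161 = -1 + 161/2 = 159/2)
S(-403, -382) + A = 159/2 + 69586 = 139331/2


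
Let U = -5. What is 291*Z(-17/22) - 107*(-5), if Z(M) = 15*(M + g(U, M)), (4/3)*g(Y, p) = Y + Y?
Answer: -391330/11 ≈ -35575.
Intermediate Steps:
g(Y, p) = 3*Y/2 (g(Y, p) = 3*(Y + Y)/4 = 3*(2*Y)/4 = 3*Y/2)
Z(M) = -225/2 + 15*M (Z(M) = 15*(M + (3/2)*(-5)) = 15*(M - 15/2) = 15*(-15/2 + M) = -225/2 + 15*M)
291*Z(-17/22) - 107*(-5) = 291*(-225/2 + 15*(-17/22)) - 107*(-5) = 291*(-225/2 + 15*(-17*1/22)) + 535 = 291*(-225/2 + 15*(-17/22)) + 535 = 291*(-225/2 - 255/22) + 535 = 291*(-1365/11) + 535 = -397215/11 + 535 = -391330/11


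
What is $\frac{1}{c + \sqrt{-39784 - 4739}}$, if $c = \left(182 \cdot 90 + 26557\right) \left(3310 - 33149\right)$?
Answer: $- \frac{1281197143}{1641466119231406972} - \frac{3 i \sqrt{4947}}{1641466119231406972} \approx -7.8052 \cdot 10^{-10} - 1.2855 \cdot 10^{-16} i$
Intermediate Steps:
$c = -1281197143$ ($c = \left(16380 + 26557\right) \left(-29839\right) = 42937 \left(-29839\right) = -1281197143$)
$\frac{1}{c + \sqrt{-39784 - 4739}} = \frac{1}{-1281197143 + \sqrt{-39784 - 4739}} = \frac{1}{-1281197143 + \sqrt{-44523}} = \frac{1}{-1281197143 + 3 i \sqrt{4947}}$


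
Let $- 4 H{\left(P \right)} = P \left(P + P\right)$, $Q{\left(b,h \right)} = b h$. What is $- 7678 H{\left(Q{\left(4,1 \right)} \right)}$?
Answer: $61424$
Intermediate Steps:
$H{\left(P \right)} = - \frac{P^{2}}{2}$ ($H{\left(P \right)} = - \frac{P \left(P + P\right)}{4} = - \frac{P 2 P}{4} = - \frac{2 P^{2}}{4} = - \frac{P^{2}}{2}$)
$- 7678 H{\left(Q{\left(4,1 \right)} \right)} = - 7678 \left(- \frac{\left(4 \cdot 1\right)^{2}}{2}\right) = - 7678 \left(- \frac{4^{2}}{2}\right) = - 7678 \left(\left(- \frac{1}{2}\right) 16\right) = \left(-7678\right) \left(-8\right) = 61424$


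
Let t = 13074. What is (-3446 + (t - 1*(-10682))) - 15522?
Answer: 4788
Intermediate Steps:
(-3446 + (t - 1*(-10682))) - 15522 = (-3446 + (13074 - 1*(-10682))) - 15522 = (-3446 + (13074 + 10682)) - 15522 = (-3446 + 23756) - 15522 = 20310 - 15522 = 4788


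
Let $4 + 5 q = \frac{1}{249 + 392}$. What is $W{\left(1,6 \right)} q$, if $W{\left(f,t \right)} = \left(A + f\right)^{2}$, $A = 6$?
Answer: $- \frac{125587}{3205} \approx -39.185$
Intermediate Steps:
$W{\left(f,t \right)} = \left(6 + f\right)^{2}$
$q = - \frac{2563}{3205}$ ($q = - \frac{4}{5} + \frac{1}{5 \left(249 + 392\right)} = - \frac{4}{5} + \frac{1}{5 \cdot 641} = - \frac{4}{5} + \frac{1}{5} \cdot \frac{1}{641} = - \frac{4}{5} + \frac{1}{3205} = - \frac{2563}{3205} \approx -0.79969$)
$W{\left(1,6 \right)} q = \left(6 + 1\right)^{2} \left(- \frac{2563}{3205}\right) = 7^{2} \left(- \frac{2563}{3205}\right) = 49 \left(- \frac{2563}{3205}\right) = - \frac{125587}{3205}$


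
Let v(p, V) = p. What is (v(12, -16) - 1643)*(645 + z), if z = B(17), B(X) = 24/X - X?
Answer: -17451700/17 ≈ -1.0266e+6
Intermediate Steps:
B(X) = -X + 24/X
z = -265/17 (z = -1*17 + 24/17 = -17 + 24*(1/17) = -17 + 24/17 = -265/17 ≈ -15.588)
(v(12, -16) - 1643)*(645 + z) = (12 - 1643)*(645 - 265/17) = -1631*10700/17 = -17451700/17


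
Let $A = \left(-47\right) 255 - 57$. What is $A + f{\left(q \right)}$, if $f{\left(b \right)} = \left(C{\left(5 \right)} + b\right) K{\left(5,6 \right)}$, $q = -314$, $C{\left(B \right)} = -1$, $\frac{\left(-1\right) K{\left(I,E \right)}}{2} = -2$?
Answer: $-13302$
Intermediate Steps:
$K{\left(I,E \right)} = 4$ ($K{\left(I,E \right)} = \left(-2\right) \left(-2\right) = 4$)
$A = -12042$ ($A = -11985 - 57 = -12042$)
$f{\left(b \right)} = -4 + 4 b$ ($f{\left(b \right)} = \left(-1 + b\right) 4 = -4 + 4 b$)
$A + f{\left(q \right)} = -12042 + \left(-4 + 4 \left(-314\right)\right) = -12042 - 1260 = -13302$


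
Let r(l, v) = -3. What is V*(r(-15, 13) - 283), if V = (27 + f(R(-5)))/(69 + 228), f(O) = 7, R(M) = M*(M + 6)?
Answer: -884/27 ≈ -32.741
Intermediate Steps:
R(M) = M*(6 + M)
V = 34/297 (V = (27 + 7)/(69 + 228) = 34/297 ≈ 0.11448)
V*(r(-15, 13) - 283) = 34*(-3 - 283)/297 = (34/297)*(-286) = -884/27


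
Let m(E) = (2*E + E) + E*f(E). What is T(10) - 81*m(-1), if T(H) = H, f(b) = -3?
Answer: 10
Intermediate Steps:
m(E) = 0 (m(E) = (2*E + E) + E*(-3) = 3*E - 3*E = 0)
T(10) - 81*m(-1) = 10 - 81*0 = 10 + 0 = 10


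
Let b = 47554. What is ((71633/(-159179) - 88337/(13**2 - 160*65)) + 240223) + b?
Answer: 468675540072273/1628560349 ≈ 2.8779e+5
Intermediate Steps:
((71633/(-159179) - 88337/(13**2 - 160*65)) + 240223) + b = ((71633/(-159179) - 88337/(13**2 - 160*65)) + 240223) + 47554 = ((71633*(-1/159179) - 88337/(169 - 10400)) + 240223) + 47554 = ((-71633/159179 - 88337/(-10231)) + 240223) + 47554 = ((-71633/159179 - 88337*(-1/10231)) + 240223) + 47554 = ((-71633/159179 + 88337/10231) + 240223) + 47554 = (13328518100/1628560349 + 240223) + 47554 = 391230981235927/1628560349 + 47554 = 468675540072273/1628560349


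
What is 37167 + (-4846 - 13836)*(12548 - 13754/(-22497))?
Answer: -5273206601021/22497 ≈ -2.3440e+8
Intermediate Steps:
37167 + (-4846 - 13836)*(12548 - 13754/(-22497)) = 37167 - 18682*(12548 - 13754*(-1/22497)) = 37167 - 18682*(12548 + 13754/22497) = 37167 - 18682*282306110/22497 = 37167 - 5274042747020/22497 = -5273206601021/22497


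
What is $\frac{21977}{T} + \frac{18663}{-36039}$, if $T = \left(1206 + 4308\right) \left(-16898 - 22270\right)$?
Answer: $- \frac{1343828011493}{2594475864576} \approx -0.51796$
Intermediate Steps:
$T = -215972352$ ($T = 5514 \left(-39168\right) = -215972352$)
$\frac{21977}{T} + \frac{18663}{-36039} = \frac{21977}{-215972352} + \frac{18663}{-36039} = 21977 \left(- \frac{1}{215972352}\right) + 18663 \left(- \frac{1}{36039}\right) = - \frac{21977}{215972352} - \frac{6221}{12013} = - \frac{1343828011493}{2594475864576}$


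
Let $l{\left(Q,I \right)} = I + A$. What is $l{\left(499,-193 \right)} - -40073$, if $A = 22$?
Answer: $39902$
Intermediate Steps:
$l{\left(Q,I \right)} = 22 + I$ ($l{\left(Q,I \right)} = I + 22 = 22 + I$)
$l{\left(499,-193 \right)} - -40073 = \left(22 - 193\right) - -40073 = -171 + 40073 = 39902$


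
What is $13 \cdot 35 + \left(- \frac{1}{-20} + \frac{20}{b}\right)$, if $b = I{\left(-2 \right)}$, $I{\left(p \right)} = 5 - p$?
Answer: $\frac{64107}{140} \approx 457.91$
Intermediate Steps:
$b = 7$ ($b = 5 - -2 = 5 + 2 = 7$)
$13 \cdot 35 + \left(- \frac{1}{-20} + \frac{20}{b}\right) = 13 \cdot 35 + \left(- \frac{1}{-20} + \frac{20}{7}\right) = 455 + \left(\left(-1\right) \left(- \frac{1}{20}\right) + 20 \cdot \frac{1}{7}\right) = 455 + \left(\frac{1}{20} + \frac{20}{7}\right) = 455 + \frac{407}{140} = \frac{64107}{140}$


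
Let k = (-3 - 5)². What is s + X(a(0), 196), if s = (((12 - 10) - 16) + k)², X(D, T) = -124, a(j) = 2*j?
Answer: 2376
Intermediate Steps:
k = 64 (k = (-8)² = 64)
s = 2500 (s = (((12 - 10) - 16) + 64)² = ((2 - 16) + 64)² = (-14 + 64)² = 50² = 2500)
s + X(a(0), 196) = 2500 - 124 = 2376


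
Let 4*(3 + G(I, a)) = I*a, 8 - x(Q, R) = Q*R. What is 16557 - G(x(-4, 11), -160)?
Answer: 18640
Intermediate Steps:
x(Q, R) = 8 - Q*R
G(I, a) = -3 + I*a/4 (G(I, a) = -3 + (I*a)/4 = -3 + I*a/4)
16557 - G(x(-4, 11), -160) = 16557 - (-3 + (¼)*(8 - 1*(-4)*11)*(-160)) = 16557 - (-3 + (¼)*(8 + 44)*(-160)) = 16557 - (-3 + (¼)*52*(-160)) = 16557 - (-3 - 2080) = 16557 - 1*(-2083) = 16557 + 2083 = 18640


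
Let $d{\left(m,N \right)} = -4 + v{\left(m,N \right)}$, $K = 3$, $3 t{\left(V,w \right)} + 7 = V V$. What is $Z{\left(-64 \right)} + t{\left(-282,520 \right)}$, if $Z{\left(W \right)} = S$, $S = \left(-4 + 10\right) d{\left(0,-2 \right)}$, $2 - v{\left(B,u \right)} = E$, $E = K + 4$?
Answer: $\frac{79355}{3} \approx 26452.0$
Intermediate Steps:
$t{\left(V,w \right)} = - \frac{7}{3} + \frac{V^{2}}{3}$ ($t{\left(V,w \right)} = - \frac{7}{3} + \frac{V V}{3} = - \frac{7}{3} + \frac{V^{2}}{3}$)
$E = 7$ ($E = 3 + 4 = 7$)
$v{\left(B,u \right)} = -5$ ($v{\left(B,u \right)} = 2 - 7 = -5$)
$d{\left(m,N \right)} = -9$ ($d{\left(m,N \right)} = -4 - 5 = -9$)
$S = -54$ ($S = \left(-4 + 10\right) \left(-9\right) = 6 \left(-9\right) = -54$)
$Z{\left(W \right)} = -54$
$Z{\left(-64 \right)} + t{\left(-282,520 \right)} = -54 - \left(\frac{7}{3} - \frac{\left(-282\right)^{2}}{3}\right) = -54 + \left(- \frac{7}{3} + \frac{1}{3} \cdot 79524\right) = -54 + \left(- \frac{7}{3} + 26508\right) = -54 + \frac{79517}{3} = \frac{79355}{3}$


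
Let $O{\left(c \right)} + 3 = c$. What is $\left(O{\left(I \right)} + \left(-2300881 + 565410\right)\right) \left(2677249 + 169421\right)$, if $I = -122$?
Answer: $-4940669065320$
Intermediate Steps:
$O{\left(c \right)} = -3 + c$
$\left(O{\left(I \right)} + \left(-2300881 + 565410\right)\right) \left(2677249 + 169421\right) = \left(\left(-3 - 122\right) + \left(-2300881 + 565410\right)\right) \left(2677249 + 169421\right) = \left(-125 - 1735471\right) 2846670 = \left(-1735596\right) 2846670 = -4940669065320$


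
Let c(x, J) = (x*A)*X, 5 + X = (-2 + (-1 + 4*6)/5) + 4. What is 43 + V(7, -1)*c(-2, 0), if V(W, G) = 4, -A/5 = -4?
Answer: -213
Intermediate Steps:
A = 20 (A = -5*(-4) = 20)
X = 8/5 (X = -5 + ((-2 + (-1 + 4*6)/5) + 4) = -5 + ((-2 + (-1 + 24)*(1/5)) + 4) = -5 + ((-2 + 23*(1/5)) + 4) = -5 + ((-2 + 23/5) + 4) = -5 + (13/5 + 4) = -5 + 33/5 = 8/5 ≈ 1.6000)
c(x, J) = 32*x (c(x, J) = (x*20)*(8/5) = (20*x)*(8/5) = 32*x)
43 + V(7, -1)*c(-2, 0) = 43 + 4*(32*(-2)) = 43 + 4*(-64) = 43 - 256 = -213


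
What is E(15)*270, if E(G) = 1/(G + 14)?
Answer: 270/29 ≈ 9.3103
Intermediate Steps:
E(G) = 1/(14 + G)
E(15)*270 = 270/(14 + 15) = 270/29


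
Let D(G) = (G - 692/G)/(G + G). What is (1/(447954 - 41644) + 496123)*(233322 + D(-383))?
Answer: 13798473146908154858403/119202415180 ≈ 1.1576e+11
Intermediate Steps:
D(G) = (G - 692/G)/(2*G) (D(G) = (G - 692/G)/((2*G)) = (G - 692/G)*(1/(2*G)) = (G - 692/G)/(2*G))
(1/(447954 - 41644) + 496123)*(233322 + D(-383)) = (1/(447954 - 41644) + 496123)*(233322 + (1/2 - 346/(-383)**2)) = (1/406310 + 496123)*(233322 + (1/2 - 346*1/146689)) = (1/406310 + 496123)*(233322 + (1/2 - 346/146689)) = 201579736131*(233322 + 145997/293378)/406310 = (201579736131/406310)*(68451687713/293378) = 13798473146908154858403/119202415180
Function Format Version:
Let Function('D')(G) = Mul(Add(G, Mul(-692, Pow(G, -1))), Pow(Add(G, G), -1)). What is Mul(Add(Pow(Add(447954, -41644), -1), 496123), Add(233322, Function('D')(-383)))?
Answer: Rational(13798473146908154858403, 119202415180) ≈ 1.1576e+11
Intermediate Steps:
Function('D')(G) = Mul(Rational(1, 2), Pow(G, -1), Add(G, Mul(-692, Pow(G, -1)))) (Function('D')(G) = Mul(Add(G, Mul(-692, Pow(G, -1))), Pow(Mul(2, G), -1)) = Mul(Add(G, Mul(-692, Pow(G, -1))), Mul(Rational(1, 2), Pow(G, -1))) = Mul(Rational(1, 2), Pow(G, -1), Add(G, Mul(-692, Pow(G, -1)))))
Mul(Add(Pow(Add(447954, -41644), -1), 496123), Add(233322, Function('D')(-383))) = Mul(Add(Pow(Add(447954, -41644), -1), 496123), Add(233322, Add(Rational(1, 2), Mul(-346, Pow(-383, -2))))) = Mul(Add(Pow(406310, -1), 496123), Add(233322, Add(Rational(1, 2), Mul(-346, Rational(1, 146689))))) = Mul(Add(Rational(1, 406310), 496123), Add(233322, Add(Rational(1, 2), Rational(-346, 146689)))) = Mul(Rational(201579736131, 406310), Add(233322, Rational(145997, 293378))) = Mul(Rational(201579736131, 406310), Rational(68451687713, 293378)) = Rational(13798473146908154858403, 119202415180)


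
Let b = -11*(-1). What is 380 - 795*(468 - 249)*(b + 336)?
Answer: -60414055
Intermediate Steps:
b = 11
380 - 795*(468 - 249)*(b + 336) = 380 - 795*(468 - 249)*(11 + 336) = 380 - 174105*347 = 380 - 795*75993 = 380 - 60414435 = -60414055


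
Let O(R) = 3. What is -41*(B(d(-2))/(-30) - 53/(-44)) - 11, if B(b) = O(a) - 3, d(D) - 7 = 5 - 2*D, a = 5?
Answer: -2657/44 ≈ -60.386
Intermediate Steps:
d(D) = 12 - 2*D (d(D) = 7 + (5 - 2*D) = 12 - 2*D)
B(b) = 0 (B(b) = 3 - 3 = 0)
-41*(B(d(-2))/(-30) - 53/(-44)) - 11 = -41*(0/(-30) - 53/(-44)) - 11 = -41*(0*(-1/30) - 53*(-1/44)) - 11 = -41*(0 + 53/44) - 11 = -41*53/44 - 11 = -2173/44 - 11 = -2657/44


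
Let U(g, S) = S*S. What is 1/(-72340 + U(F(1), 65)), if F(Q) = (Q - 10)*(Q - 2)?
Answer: -1/68115 ≈ -1.4681e-5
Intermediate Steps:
F(Q) = (-10 + Q)*(-2 + Q)
U(g, S) = S**2
1/(-72340 + U(F(1), 65)) = 1/(-72340 + 65**2) = 1/(-72340 + 4225) = 1/(-68115) = -1/68115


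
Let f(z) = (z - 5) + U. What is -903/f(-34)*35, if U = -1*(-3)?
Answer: 10535/12 ≈ 877.92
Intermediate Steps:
U = 3
f(z) = -2 + z (f(z) = (z - 5) + 3 = (-5 + z) + 3 = -2 + z)
-903/f(-34)*35 = -903/(-2 - 34)*35 = -903/(-36)*35 = -903*(-1/36)*35 = (301/12)*35 = 10535/12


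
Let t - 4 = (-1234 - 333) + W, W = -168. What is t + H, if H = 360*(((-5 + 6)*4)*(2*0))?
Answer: -1731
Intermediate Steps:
t = -1731 (t = 4 + ((-1234 - 333) - 168) = 4 + (-1567 - 168) = 4 - 1735 = -1731)
H = 0 (H = 360*((1*4)*0) = 360*(4*0) = 360*0 = 0)
t + H = -1731 + 0 = -1731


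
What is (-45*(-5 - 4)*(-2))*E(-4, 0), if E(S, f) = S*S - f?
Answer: -12960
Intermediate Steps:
E(S, f) = S² - f
(-45*(-5 - 4)*(-2))*E(-4, 0) = (-45*(-5 - 4)*(-2))*((-4)² - 1*0) = (-(-405)*(-2))*(16 + 0) = -45*18*16 = -810*16 = -12960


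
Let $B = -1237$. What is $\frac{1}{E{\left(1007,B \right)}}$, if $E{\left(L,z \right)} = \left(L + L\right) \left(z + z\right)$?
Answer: $- \frac{1}{4982636} \approx -2.007 \cdot 10^{-7}$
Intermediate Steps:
$E{\left(L,z \right)} = 4 L z$ ($E{\left(L,z \right)} = 2 L 2 z = 4 L z$)
$\frac{1}{E{\left(1007,B \right)}} = \frac{1}{4 \cdot 1007 \left(-1237\right)} = \frac{1}{-4982636} = - \frac{1}{4982636}$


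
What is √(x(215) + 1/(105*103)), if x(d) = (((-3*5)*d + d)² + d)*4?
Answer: √4238930888934315/10815 ≈ 6020.1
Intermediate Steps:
x(d) = 4*d + 784*d² (x(d) = ((-15*d + d)² + d)*4 = ((-14*d)² + d)*4 = (196*d² + d)*4 = (d + 196*d²)*4 = 4*d + 784*d²)
√(x(215) + 1/(105*103)) = √(4*215*(1 + 196*215) + 1/(105*103)) = √(4*215*(1 + 42140) + 1/10815) = √(4*215*42141 + 1/10815) = √(36241260 + 1/10815) = √(391949226901/10815) = √4238930888934315/10815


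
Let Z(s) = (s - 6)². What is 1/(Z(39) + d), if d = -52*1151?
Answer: -1/58763 ≈ -1.7018e-5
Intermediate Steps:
d = -59852
Z(s) = (-6 + s)²
1/(Z(39) + d) = 1/((-6 + 39)² - 59852) = 1/(33² - 59852) = 1/(1089 - 59852) = 1/(-58763) = -1/58763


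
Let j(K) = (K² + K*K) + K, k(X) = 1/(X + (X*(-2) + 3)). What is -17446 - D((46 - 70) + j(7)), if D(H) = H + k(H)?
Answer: -1367105/78 ≈ -17527.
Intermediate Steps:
k(X) = 1/(3 - X) (k(X) = 1/(X + (-2*X + 3)) = 1/(X + (3 - 2*X)) = 1/(3 - X))
j(K) = K + 2*K² (j(K) = (K² + K²) + K = 2*K² + K = K + 2*K²)
D(H) = H - 1/(-3 + H)
-17446 - D((46 - 70) + j(7)) = -17446 - (-1 + ((46 - 70) + 7*(1 + 2*7))*(-3 + ((46 - 70) + 7*(1 + 2*7))))/(-3 + ((46 - 70) + 7*(1 + 2*7))) = -17446 - (-1 + (-24 + 7*(1 + 14))*(-3 + (-24 + 7*(1 + 14))))/(-3 + (-24 + 7*(1 + 14))) = -17446 - (-1 + (-24 + 7*15)*(-3 + (-24 + 7*15)))/(-3 + (-24 + 7*15)) = -17446 - (-1 + (-24 + 105)*(-3 + (-24 + 105)))/(-3 + (-24 + 105)) = -17446 - (-1 + 81*(-3 + 81))/(-3 + 81) = -17446 - (-1 + 81*78)/78 = -17446 - (-1 + 6318)/78 = -17446 - 6317/78 = -1367105/78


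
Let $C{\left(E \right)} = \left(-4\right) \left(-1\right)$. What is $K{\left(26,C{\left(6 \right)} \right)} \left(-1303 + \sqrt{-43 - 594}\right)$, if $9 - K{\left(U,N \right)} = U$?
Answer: $22151 - 119 i \sqrt{13} \approx 22151.0 - 429.06 i$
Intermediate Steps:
$C{\left(E \right)} = 4$
$K{\left(U,N \right)} = 9 - U$
$K{\left(26,C{\left(6 \right)} \right)} \left(-1303 + \sqrt{-43 - 594}\right) = \left(9 - 26\right) \left(-1303 + \sqrt{-43 - 594}\right) = \left(9 - 26\right) \left(-1303 + \sqrt{-637}\right) = - 17 \left(-1303 + 7 i \sqrt{13}\right) = 22151 - 119 i \sqrt{13}$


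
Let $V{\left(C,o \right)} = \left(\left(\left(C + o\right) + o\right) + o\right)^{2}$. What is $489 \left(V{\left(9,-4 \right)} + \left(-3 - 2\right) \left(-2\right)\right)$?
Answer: $9291$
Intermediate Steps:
$V{\left(C,o \right)} = \left(C + 3 o\right)^{2}$ ($V{\left(C,o \right)} = \left(\left(C + 2 o\right) + o\right)^{2} = \left(C + 3 o\right)^{2}$)
$489 \left(V{\left(9,-4 \right)} + \left(-3 - 2\right) \left(-2\right)\right) = 489 \left(\left(9 + 3 \left(-4\right)\right)^{2} + \left(-3 - 2\right) \left(-2\right)\right) = 489 \left(\left(9 - 12\right)^{2} - -10\right) = 489 \left(\left(-3\right)^{2} + 10\right) = 489 \left(9 + 10\right) = 489 \cdot 19 = 9291$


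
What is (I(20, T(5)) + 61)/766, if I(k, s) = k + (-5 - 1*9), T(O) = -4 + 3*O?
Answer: 67/766 ≈ 0.087467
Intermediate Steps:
I(k, s) = -14 + k (I(k, s) = k + (-5 - 9) = k - 14 = -14 + k)
(I(20, T(5)) + 61)/766 = ((-14 + 20) + 61)/766 = (6 + 61)*(1/766) = 67*(1/766) = 67/766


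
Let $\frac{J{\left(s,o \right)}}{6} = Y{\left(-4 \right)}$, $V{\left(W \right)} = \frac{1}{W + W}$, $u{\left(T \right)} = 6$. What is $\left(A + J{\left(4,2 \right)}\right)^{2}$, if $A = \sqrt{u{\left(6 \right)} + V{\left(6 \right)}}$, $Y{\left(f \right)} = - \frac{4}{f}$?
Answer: $\frac{\left(36 + \sqrt{219}\right)^{2}}{36} \approx 71.681$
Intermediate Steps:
$V{\left(W \right)} = \frac{1}{2 W}$
$J{\left(s,o \right)} = 6$ ($J{\left(s,o \right)} = 6 \left(- \frac{4}{-4}\right) = 6 \left(\left(-4\right) \left(- \frac{1}{4}\right)\right) = 6 \cdot 1 = 6$)
$A = \frac{\sqrt{219}}{6}$ ($A = \sqrt{6 + \frac{1}{2 \cdot 6}} = \sqrt{6 + \frac{1}{2} \cdot \frac{1}{6}} = \sqrt{6 + \frac{1}{12}} = \sqrt{\frac{73}{12}} = \frac{\sqrt{219}}{6} \approx 2.4664$)
$\left(A + J{\left(4,2 \right)}\right)^{2} = \left(\frac{\sqrt{219}}{6} + 6\right)^{2} = \left(6 + \frac{\sqrt{219}}{6}\right)^{2}$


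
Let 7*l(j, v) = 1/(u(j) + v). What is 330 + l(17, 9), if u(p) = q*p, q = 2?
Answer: 99331/301 ≈ 330.00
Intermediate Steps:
u(p) = 2*p
l(j, v) = 1/(7*(v + 2*j)) (l(j, v) = 1/(7*(2*j + v)) = 1/(7*(v + 2*j)))
330 + l(17, 9) = 330 + 1/(7*(9 + 2*17)) = 330 + 1/(7*(9 + 34)) = 330 + (⅐)/43 = 330 + (⅐)*(1/43) = 330 + 1/301 = 99331/301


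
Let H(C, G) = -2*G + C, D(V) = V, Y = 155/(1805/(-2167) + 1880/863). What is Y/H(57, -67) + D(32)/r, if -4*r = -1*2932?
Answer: 45570617371/70456369747 ≈ 0.64679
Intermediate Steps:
Y = 57973751/503249 (Y = 155/(1805*(-1/2167) + 1880*(1/863)) = 155/(-1805/2167 + 1880/863) = 155/(2516245/1870121) = 155*(1870121/2516245) = 57973751/503249 ≈ 115.20)
H(C, G) = C - 2*G
r = 733 (r = -(-1)*2932/4 = -1/4*(-2932) = 733)
Y/H(57, -67) + D(32)/r = 57973751/(503249*(57 - 2*(-67))) + 32/733 = 57973751/(503249*(57 + 134)) + 32*(1/733) = (57973751/503249)/191 + 32/733 = (57973751/503249)*(1/191) + 32/733 = 57973751/96120559 + 32/733 = 45570617371/70456369747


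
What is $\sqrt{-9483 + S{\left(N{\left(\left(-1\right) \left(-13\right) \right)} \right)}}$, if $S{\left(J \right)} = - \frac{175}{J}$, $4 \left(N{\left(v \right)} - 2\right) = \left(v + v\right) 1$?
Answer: $\frac{i \sqrt{2746537}}{17} \approx 97.486 i$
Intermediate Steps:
$N{\left(v \right)} = 2 + \frac{v}{2}$ ($N{\left(v \right)} = 2 + \frac{\left(v + v\right) 1}{4} = 2 + \frac{2 v 1}{4} = 2 + \frac{2 v}{4} = 2 + \frac{v}{2}$)
$\sqrt{-9483 + S{\left(N{\left(\left(-1\right) \left(-13\right) \right)} \right)}} = \sqrt{-9483 - \frac{175}{2 + \frac{\left(-1\right) \left(-13\right)}{2}}} = \sqrt{-9483 - \frac{175}{2 + \frac{1}{2} \cdot 13}} = \sqrt{-9483 - \frac{175}{2 + \frac{13}{2}}} = \sqrt{-9483 - \frac{175}{\frac{17}{2}}} = \sqrt{-9483 - \frac{350}{17}} = \sqrt{- \frac{161561}{17}} = \frac{i \sqrt{2746537}}{17}$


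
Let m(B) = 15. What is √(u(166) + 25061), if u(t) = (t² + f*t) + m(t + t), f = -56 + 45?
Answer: √50806 ≈ 225.40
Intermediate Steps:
f = -11
u(t) = 15 + t² - 11*t (u(t) = (t² - 11*t) + 15 = 15 + t² - 11*t)
√(u(166) + 25061) = √((15 + 166² - 11*166) + 25061) = √((15 + 27556 - 1826) + 25061) = √(25745 + 25061) = √50806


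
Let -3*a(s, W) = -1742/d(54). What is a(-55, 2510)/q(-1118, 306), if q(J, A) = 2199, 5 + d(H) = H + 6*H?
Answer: 1742/2460681 ≈ 0.00070793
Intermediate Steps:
d(H) = -5 + 7*H (d(H) = -5 + (H + 6*H) = -5 + 7*H)
a(s, W) = 1742/1119 (a(s, W) = -(-1742)/(3*(-5 + 7*54)) = -(-1742)/(3*(-5 + 378)) = -(-1742)/(3*373) = -1/3*(-1742/373) = 1742/1119)
a(-55, 2510)/q(-1118, 306) = (1742/1119)/2199 = (1742/1119)*(1/2199) = 1742/2460681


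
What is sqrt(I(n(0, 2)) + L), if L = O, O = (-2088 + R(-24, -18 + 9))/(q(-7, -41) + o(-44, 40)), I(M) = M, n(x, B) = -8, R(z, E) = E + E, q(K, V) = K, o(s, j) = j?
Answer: I*sqrt(8690)/11 ≈ 8.4746*I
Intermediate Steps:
R(z, E) = 2*E
O = -702/11 (O = (-2088 + 2*(-18 + 9))/(-7 + 40) = (-2088 + 2*(-9))/33 = (-2088 - 18)*(1/33) = -2106*1/33 = -702/11 ≈ -63.818)
L = -702/11 ≈ -63.818
sqrt(I(n(0, 2)) + L) = sqrt(-8 - 702/11) = sqrt(-790/11) = I*sqrt(8690)/11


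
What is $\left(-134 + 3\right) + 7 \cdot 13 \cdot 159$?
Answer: $14338$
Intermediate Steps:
$\left(-134 + 3\right) + 7 \cdot 13 \cdot 159 = -131 + 91 \cdot 159 = -131 + 14469 = 14338$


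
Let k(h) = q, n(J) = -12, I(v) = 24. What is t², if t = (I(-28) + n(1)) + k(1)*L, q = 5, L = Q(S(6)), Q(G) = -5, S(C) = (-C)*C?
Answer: 169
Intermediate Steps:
S(C) = -C²
L = -5
k(h) = 5
t = -13 (t = (24 - 12) + 5*(-5) = 12 - 25 = -13)
t² = (-13)² = 169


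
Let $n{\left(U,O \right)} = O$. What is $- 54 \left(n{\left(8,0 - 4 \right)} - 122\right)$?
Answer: $6804$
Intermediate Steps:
$- 54 \left(n{\left(8,0 - 4 \right)} - 122\right) = - 54 \left(\left(0 - 4\right) - 122\right) = - 54 \left(-4 - 122\right) = \left(-54\right) \left(-126\right) = 6804$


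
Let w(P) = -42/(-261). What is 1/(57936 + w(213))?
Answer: 87/5040446 ≈ 1.7260e-5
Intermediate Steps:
w(P) = 14/87 (w(P) = -42*(-1/261) = 14/87)
1/(57936 + w(213)) = 1/(57936 + 14/87) = 1/(5040446/87) = 87/5040446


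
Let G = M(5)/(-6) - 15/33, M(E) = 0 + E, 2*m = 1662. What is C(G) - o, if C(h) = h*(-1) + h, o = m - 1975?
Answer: 1144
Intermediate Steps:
m = 831 (m = (½)*1662 = 831)
M(E) = E
G = -85/66 (G = 5/(-6) - 15/33 = 5*(-⅙) - 15*1/33 = -⅚ - 5/11 = -85/66 ≈ -1.2879)
o = -1144 (o = 831 - 1975 = -1144)
C(h) = 0 (C(h) = -h + h = 0)
C(G) - o = 0 - 1*(-1144) = 0 + 1144 = 1144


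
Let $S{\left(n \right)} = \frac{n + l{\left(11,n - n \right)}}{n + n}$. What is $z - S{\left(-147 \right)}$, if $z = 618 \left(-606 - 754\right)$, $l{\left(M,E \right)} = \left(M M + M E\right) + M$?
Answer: $- \frac{82367045}{98} \approx -8.4048 \cdot 10^{5}$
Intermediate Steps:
$l{\left(M,E \right)} = M + M^{2} + E M$ ($l{\left(M,E \right)} = \left(M^{2} + E M\right) + M = M + M^{2} + E M$)
$z = -840480$ ($z = 618 \left(-1360\right) = -840480$)
$S{\left(n \right)} = \frac{132 + n}{2 n}$ ($S{\left(n \right)} = \frac{n + 11 \left(1 + \left(n - n\right) + 11\right)}{n + n} = \frac{n + 11 \left(1 + 0 + 11\right)}{2 n} = \left(n + 11 \cdot 12\right) \frac{1}{2 n} = \left(n + 132\right) \frac{1}{2 n} = \left(132 + n\right) \frac{1}{2 n} = \frac{132 + n}{2 n}$)
$z - S{\left(-147 \right)} = -840480 - \frac{132 - 147}{2 \left(-147\right)} = -840480 - \frac{1}{2} \left(- \frac{1}{147}\right) \left(-15\right) = -840480 - \frac{5}{98} = - \frac{82367045}{98}$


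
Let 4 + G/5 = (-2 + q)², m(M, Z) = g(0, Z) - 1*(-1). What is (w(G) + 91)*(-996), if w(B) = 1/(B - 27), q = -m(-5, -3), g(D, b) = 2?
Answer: -1178434/13 ≈ -90649.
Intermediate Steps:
m(M, Z) = 3 (m(M, Z) = 2 - 1*(-1) = 2 + 1 = 3)
q = -3 (q = -1*3 = -3)
G = 105 (G = -20 + 5*(-2 - 3)² = -20 + 5*(-5)² = -20 + 5*25 = -20 + 125 = 105)
w(B) = 1/(-27 + B)
(w(G) + 91)*(-996) = (1/(-27 + 105) + 91)*(-996) = (1/78 + 91)*(-996) = (7099/78)*(-996) = -1178434/13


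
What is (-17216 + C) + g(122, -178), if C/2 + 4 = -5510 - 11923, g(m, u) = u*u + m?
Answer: -20284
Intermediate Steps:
g(m, u) = m + u² (g(m, u) = u² + m = m + u²)
C = -34874 (C = -8 + 2*(-5510 - 11923) = -8 + 2*(-17433) = -8 - 34866 = -34874)
(-17216 + C) + g(122, -178) = (-17216 - 34874) + (122 + (-178)²) = -52090 + (122 + 31684) = -52090 + 31806 = -20284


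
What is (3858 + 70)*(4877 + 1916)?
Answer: 26682904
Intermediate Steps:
(3858 + 70)*(4877 + 1916) = 3928*6793 = 26682904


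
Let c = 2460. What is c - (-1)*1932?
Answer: 4392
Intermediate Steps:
c - (-1)*1932 = 2460 - (-1)*1932 = 2460 - 1*(-1932) = 2460 + 1932 = 4392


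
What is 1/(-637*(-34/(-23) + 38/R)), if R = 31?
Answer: -713/1228136 ≈ -0.00058055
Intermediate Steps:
1/(-637*(-34/(-23) + 38/R)) = 1/(-637*(-34/(-23) + 38/31)) = 1/(-637*(-34*(-1/23) + 38*(1/31))) = 1/(-637*(34/23 + 38/31)) = 1/(-637*1928/713) = 1/(-1228136/713) = -713/1228136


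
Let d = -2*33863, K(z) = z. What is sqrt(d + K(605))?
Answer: I*sqrt(67121) ≈ 259.08*I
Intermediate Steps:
d = -67726
sqrt(d + K(605)) = sqrt(-67726 + 605) = sqrt(-67121) = I*sqrt(67121)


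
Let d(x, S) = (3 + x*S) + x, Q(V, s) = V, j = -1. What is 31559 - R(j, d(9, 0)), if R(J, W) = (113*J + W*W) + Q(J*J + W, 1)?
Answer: 31515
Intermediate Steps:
d(x, S) = 3 + x + S*x (d(x, S) = (3 + S*x) + x = 3 + x + S*x)
R(J, W) = W + J**2 + W**2 + 113*J (R(J, W) = (113*J + W*W) + (J*J + W) = (113*J + W**2) + (J**2 + W) = (W**2 + 113*J) + (W + J**2) = W + J**2 + W**2 + 113*J)
31559 - R(j, d(9, 0)) = 31559 - ((3 + 9 + 0*9) + (-1)**2 + (3 + 9 + 0*9)**2 + 113*(-1)) = 31559 - ((3 + 9 + 0) + 1 + (3 + 9 + 0)**2 - 113) = 31559 - (12 + 1 + 12**2 - 113) = 31559 - (12 + 1 + 144 - 113) = 31559 - 1*44 = 31559 - 44 = 31515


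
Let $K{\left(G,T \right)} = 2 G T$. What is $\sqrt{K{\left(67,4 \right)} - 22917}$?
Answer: $i \sqrt{22381} \approx 149.6 i$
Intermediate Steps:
$K{\left(G,T \right)} = 2 G T$
$\sqrt{K{\left(67,4 \right)} - 22917} = \sqrt{2 \cdot 67 \cdot 4 - 22917} = \sqrt{536 - 22917} = \sqrt{-22381} = i \sqrt{22381}$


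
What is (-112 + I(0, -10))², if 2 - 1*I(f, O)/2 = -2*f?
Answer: 11664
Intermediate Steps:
I(f, O) = 4 + 4*f (I(f, O) = 4 - (-4)*f = 4 + 4*f)
(-112 + I(0, -10))² = (-112 + (4 + 4*0))² = (-112 + (4 + 0))² = (-112 + 4)² = (-108)² = 11664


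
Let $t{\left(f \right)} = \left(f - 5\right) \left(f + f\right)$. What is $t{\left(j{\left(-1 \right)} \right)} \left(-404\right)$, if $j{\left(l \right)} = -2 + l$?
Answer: $-19392$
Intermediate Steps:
$t{\left(f \right)} = 2 f \left(-5 + f\right)$ ($t{\left(f \right)} = \left(-5 + f\right) 2 f = 2 f \left(-5 + f\right)$)
$t{\left(j{\left(-1 \right)} \right)} \left(-404\right) = 2 \left(-2 - 1\right) \left(-5 - 3\right) \left(-404\right) = 2 \left(-3\right) \left(-5 - 3\right) \left(-404\right) = 2 \left(-3\right) \left(-8\right) \left(-404\right) = 48 \left(-404\right) = -19392$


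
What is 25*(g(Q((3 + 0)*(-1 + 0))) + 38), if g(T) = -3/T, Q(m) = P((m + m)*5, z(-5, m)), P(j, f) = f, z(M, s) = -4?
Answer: 3875/4 ≈ 968.75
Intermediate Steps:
Q(m) = -4
25*(g(Q((3 + 0)*(-1 + 0))) + 38) = 25*(-3/(-4) + 38) = 25*(-3*(-¼) + 38) = 25*(¾ + 38) = 25*(155/4) = 3875/4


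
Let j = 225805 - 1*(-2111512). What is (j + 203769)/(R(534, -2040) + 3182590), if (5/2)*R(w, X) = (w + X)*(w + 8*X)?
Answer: 6352715/31730191 ≈ 0.20021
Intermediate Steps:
j = 2337317 (j = 225805 + 2111512 = 2337317)
R(w, X) = 2*(X + w)*(w + 8*X)/5 (R(w, X) = 2*((w + X)*(w + 8*X))/5 = 2*((X + w)*(w + 8*X))/5 = 2*(X + w)*(w + 8*X)/5)
(j + 203769)/(R(534, -2040) + 3182590) = (2337317 + 203769)/(((⅖)*534² + (16/5)*(-2040)² + (18/5)*(-2040)*534) + 3182590) = 2541086/(((⅖)*285156 + (16/5)*4161600 - 3921696) + 3182590) = 2541086/((570312/5 + 13317120 - 3921696) + 3182590) = 2541086/(47547432/5 + 3182590) = 2541086/(63460382/5) = 2541086*(5/63460382) = 6352715/31730191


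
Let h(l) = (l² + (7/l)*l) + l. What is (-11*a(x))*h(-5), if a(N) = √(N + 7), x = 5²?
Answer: -1188*√2 ≈ -1680.1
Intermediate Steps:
x = 25
a(N) = √(7 + N)
h(l) = 7 + l + l² (h(l) = (l² + 7) + l = (7 + l²) + l = 7 + l + l²)
(-11*a(x))*h(-5) = (-11*√(7 + 25))*(7 - 5 + (-5)²) = (-44*√2)*(7 - 5 + 25) = -44*√2*27 = -1188*√2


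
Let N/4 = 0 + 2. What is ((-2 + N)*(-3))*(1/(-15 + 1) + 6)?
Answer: -747/7 ≈ -106.71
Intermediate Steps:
N = 8 (N = 4*(0 + 2) = 4*2 = 8)
((-2 + N)*(-3))*(1/(-15 + 1) + 6) = ((-2 + 8)*(-3))*(1/(-15 + 1) + 6) = (6*(-3))*(1/(-14) + 6) = -18*(-1/14 + 6) = -18*83/14 = -747/7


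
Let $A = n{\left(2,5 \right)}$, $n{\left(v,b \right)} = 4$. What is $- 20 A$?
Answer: $-80$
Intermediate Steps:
$A = 4$
$- 20 A = \left(-20\right) 4 = -80$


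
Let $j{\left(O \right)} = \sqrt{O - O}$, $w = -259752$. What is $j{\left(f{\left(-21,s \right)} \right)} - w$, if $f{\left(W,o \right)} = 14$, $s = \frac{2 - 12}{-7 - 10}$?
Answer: $259752$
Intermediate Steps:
$s = \frac{10}{17}$ ($s = - \frac{10}{-17} = \left(-10\right) \left(- \frac{1}{17}\right) = \frac{10}{17} \approx 0.58823$)
$j{\left(O \right)} = 0$ ($j{\left(O \right)} = \sqrt{0} = 0$)
$j{\left(f{\left(-21,s \right)} \right)} - w = 0 - -259752 = 0 + 259752 = 259752$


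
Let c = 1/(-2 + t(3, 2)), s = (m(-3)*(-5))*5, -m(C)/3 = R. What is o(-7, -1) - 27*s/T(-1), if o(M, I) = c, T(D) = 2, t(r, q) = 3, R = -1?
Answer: 2027/2 ≈ 1013.5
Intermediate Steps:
m(C) = 3 (m(C) = -3*(-1) = 3)
s = -75 (s = (3*(-5))*5 = -15*5 = -75)
c = 1 (c = 1/(-2 + 3) = 1/1 = 1)
o(M, I) = 1
o(-7, -1) - 27*s/T(-1) = 1 - (-2025)/2 = 1 - 27*(-75/2) = 1 + 2025/2 = 2027/2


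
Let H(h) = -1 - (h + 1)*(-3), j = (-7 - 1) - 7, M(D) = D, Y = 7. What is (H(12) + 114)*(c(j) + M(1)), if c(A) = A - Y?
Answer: -3192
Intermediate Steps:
j = -15 (j = -8 - 7 = -15)
H(h) = 2 + 3*h (H(h) = -1 - (1 + h)*(-3) = -1 - (-3 - 3*h) = -1 + (3 + 3*h) = 2 + 3*h)
c(A) = -7 + A (c(A) = A - 1*7 = A - 7 = -7 + A)
(H(12) + 114)*(c(j) + M(1)) = ((2 + 3*12) + 114)*((-7 - 15) + 1) = ((2 + 36) + 114)*(-22 + 1) = (38 + 114)*(-21) = 152*(-21) = -3192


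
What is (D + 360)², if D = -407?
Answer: 2209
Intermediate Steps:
(D + 360)² = (-407 + 360)² = (-47)² = 2209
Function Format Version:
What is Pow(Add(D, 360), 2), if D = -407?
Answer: 2209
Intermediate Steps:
Pow(Add(D, 360), 2) = Pow(Add(-407, 360), 2) = Pow(-47, 2) = 2209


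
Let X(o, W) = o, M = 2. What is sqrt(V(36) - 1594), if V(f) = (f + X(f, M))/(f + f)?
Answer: 3*I*sqrt(177) ≈ 39.912*I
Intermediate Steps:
V(f) = 1 (V(f) = (f + f)/(f + f) = (2*f)/((2*f)) = (2*f)*(1/(2*f)) = 1)
sqrt(V(36) - 1594) = sqrt(1 - 1594) = sqrt(-1593) = 3*I*sqrt(177)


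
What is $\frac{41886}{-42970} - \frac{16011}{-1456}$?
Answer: $\frac{313503327}{31282160} \approx 10.022$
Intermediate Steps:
$\frac{41886}{-42970} - \frac{16011}{-1456} = 41886 \left(- \frac{1}{42970}\right) - - \frac{16011}{1456} = - \frac{20943}{21485} + \frac{16011}{1456} = \frac{313503327}{31282160}$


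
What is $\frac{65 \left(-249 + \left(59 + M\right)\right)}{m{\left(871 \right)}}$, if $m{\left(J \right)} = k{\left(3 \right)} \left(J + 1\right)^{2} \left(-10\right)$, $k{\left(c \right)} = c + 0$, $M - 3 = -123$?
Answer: $\frac{2015}{2281152} \approx 0.00088333$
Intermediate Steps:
$M = -120$ ($M = 3 - 123 = -120$)
$k{\left(c \right)} = c$
$m{\left(J \right)} = - 30 \left(1 + J\right)^{2}$ ($m{\left(J \right)} = 3 \left(J + 1\right)^{2} \left(-10\right) = 3 \left(1 + J\right)^{2} \left(-10\right) = - 30 \left(1 + J\right)^{2}$)
$\frac{65 \left(-249 + \left(59 + M\right)\right)}{m{\left(871 \right)}} = \frac{65 \left(-249 + \left(59 - 120\right)\right)}{\left(-30\right) \left(1 + 871\right)^{2}} = \frac{65 \left(-249 - 61\right)}{\left(-30\right) 872^{2}} = \frac{65 \left(-310\right)}{\left(-30\right) 760384} = - \frac{20150}{-22811520} = \left(-20150\right) \left(- \frac{1}{22811520}\right) = \frac{2015}{2281152}$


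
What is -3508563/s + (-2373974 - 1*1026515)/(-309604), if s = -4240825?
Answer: 15507143902477/1312976383300 ≈ 11.811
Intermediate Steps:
-3508563/s + (-2373974 - 1*1026515)/(-309604) = -3508563/(-4240825) + (-2373974 - 1*1026515)/(-309604) = -3508563*(-1/4240825) + (-2373974 - 1026515)*(-1/309604) = 3508563/4240825 - 3400489*(-1/309604) = 3508563/4240825 + 3400489/309604 = 15507143902477/1312976383300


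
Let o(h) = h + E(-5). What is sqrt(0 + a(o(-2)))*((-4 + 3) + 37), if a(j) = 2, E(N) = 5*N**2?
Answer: 36*sqrt(2) ≈ 50.912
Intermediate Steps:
o(h) = 125 + h (o(h) = h + 5*(-5)**2 = h + 5*25 = h + 125 = 125 + h)
sqrt(0 + a(o(-2)))*((-4 + 3) + 37) = sqrt(0 + 2)*((-4 + 3) + 37) = sqrt(2)*(-1 + 37) = sqrt(2)*36 = 36*sqrt(2)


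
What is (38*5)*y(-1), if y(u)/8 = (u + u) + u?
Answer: -4560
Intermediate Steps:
y(u) = 24*u (y(u) = 8*((u + u) + u) = 8*(2*u + u) = 8*(3*u) = 24*u)
(38*5)*y(-1) = (38*5)*(24*(-1)) = 190*(-24) = -4560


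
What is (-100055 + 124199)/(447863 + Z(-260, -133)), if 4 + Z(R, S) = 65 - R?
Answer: 3018/56023 ≈ 0.053871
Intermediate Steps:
Z(R, S) = 61 - R (Z(R, S) = -4 + (65 - R) = 61 - R)
(-100055 + 124199)/(447863 + Z(-260, -133)) = (-100055 + 124199)/(447863 + (61 - 1*(-260))) = 24144/(447863 + (61 + 260)) = 24144/(447863 + 321) = 24144/448184 = 24144*(1/448184) = 3018/56023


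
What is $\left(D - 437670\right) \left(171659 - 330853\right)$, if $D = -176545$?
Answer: $97779342710$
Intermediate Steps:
$\left(D - 437670\right) \left(171659 - 330853\right) = \left(-176545 - 437670\right) \left(171659 - 330853\right) = \left(-614215\right) \left(-159194\right) = 97779342710$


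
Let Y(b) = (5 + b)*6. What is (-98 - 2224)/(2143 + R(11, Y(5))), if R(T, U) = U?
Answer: -2322/2203 ≈ -1.0540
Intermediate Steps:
Y(b) = 30 + 6*b
(-98 - 2224)/(2143 + R(11, Y(5))) = (-98 - 2224)/(2143 + (30 + 6*5)) = -2322/(2143 + (30 + 30)) = -2322/(2143 + 60) = -2322/2203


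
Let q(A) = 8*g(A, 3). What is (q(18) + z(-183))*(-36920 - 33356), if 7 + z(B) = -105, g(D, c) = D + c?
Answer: -3935456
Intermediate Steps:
z(B) = -112 (z(B) = -7 - 105 = -112)
q(A) = 24 + 8*A (q(A) = 8*(A + 3) = 8*(3 + A) = 24 + 8*A)
(q(18) + z(-183))*(-36920 - 33356) = ((24 + 8*18) - 112)*(-36920 - 33356) = ((24 + 144) - 112)*(-70276) = (168 - 112)*(-70276) = 56*(-70276) = -3935456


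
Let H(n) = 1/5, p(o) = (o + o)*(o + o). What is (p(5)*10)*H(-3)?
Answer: 200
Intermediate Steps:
p(o) = 4*o² (p(o) = (2*o)*(2*o) = 4*o²)
H(n) = ⅕
(p(5)*10)*H(-3) = ((4*5²)*10)*(⅕) = ((4*25)*10)*(⅕) = (100*10)*(⅕) = 1000*(⅕) = 200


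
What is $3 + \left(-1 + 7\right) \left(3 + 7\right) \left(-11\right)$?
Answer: $-657$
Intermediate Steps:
$3 + \left(-1 + 7\right) \left(3 + 7\right) \left(-11\right) = 3 + 6 \cdot 10 \left(-11\right) = 3 + 60 \left(-11\right) = 3 - 660 = -657$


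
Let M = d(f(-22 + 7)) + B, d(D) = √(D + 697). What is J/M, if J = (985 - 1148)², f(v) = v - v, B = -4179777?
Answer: -111052495113/17470535769032 - 26569*√697/17470535769032 ≈ -0.0063566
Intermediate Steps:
f(v) = 0
d(D) = √(697 + D)
J = 26569 (J = (-163)² = 26569)
M = -4179777 + √697 (M = √(697 + 0) - 4179777 = √697 - 4179777 = -4179777 + √697 ≈ -4.1798e+6)
J/M = 26569/(-4179777 + √697)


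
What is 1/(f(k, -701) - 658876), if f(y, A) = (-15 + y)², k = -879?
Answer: 1/140360 ≈ 7.1245e-6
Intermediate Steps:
1/(f(k, -701) - 658876) = 1/((-15 - 879)² - 658876) = 1/((-894)² - 658876) = 1/(799236 - 658876) = 1/140360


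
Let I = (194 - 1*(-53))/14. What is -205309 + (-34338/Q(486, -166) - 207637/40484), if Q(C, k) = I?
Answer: -2072510440959/9999548 ≈ -2.0726e+5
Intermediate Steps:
I = 247/14 (I = (194 + 53)*(1/14) = 247*(1/14) = 247/14 ≈ 17.643)
Q(C, k) = 247/14
-205309 + (-34338/Q(486, -166) - 207637/40484) = -205309 + (-34338/247/14 - 207637/40484) = -205309 + (-34338*14/247 - 207637*1/40484) = -205309 + (-480732/247 - 207637/40484) = -205309 - 19513240627/9999548 = -2072510440959/9999548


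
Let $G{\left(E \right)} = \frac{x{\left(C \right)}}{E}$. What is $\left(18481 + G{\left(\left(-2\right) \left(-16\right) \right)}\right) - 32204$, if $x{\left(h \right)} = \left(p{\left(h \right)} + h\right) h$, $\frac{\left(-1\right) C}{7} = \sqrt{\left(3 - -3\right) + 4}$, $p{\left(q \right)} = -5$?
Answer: $- \frac{219323}{16} + \frac{35 \sqrt{10}}{32} \approx -13704.0$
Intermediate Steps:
$C = - 7 \sqrt{10}$ ($C = - 7 \sqrt{\left(3 - -3\right) + 4} = - 7 \sqrt{\left(3 + 3\right) + 4} = - 7 \sqrt{6 + 4} = - 7 \sqrt{10} \approx -22.136$)
$x{\left(h \right)} = h \left(-5 + h\right)$ ($x{\left(h \right)} = \left(-5 + h\right) h = h \left(-5 + h\right)$)
$G{\left(E \right)} = - \frac{7 \sqrt{10} \left(-5 - 7 \sqrt{10}\right)}{E}$ ($G{\left(E \right)} = \frac{- 7 \sqrt{10} \left(-5 - 7 \sqrt{10}\right)}{E} = \frac{\left(-7\right) \sqrt{10} \left(-5 - 7 \sqrt{10}\right)}{E} = - \frac{7 \sqrt{10} \left(-5 - 7 \sqrt{10}\right)}{E}$)
$\left(18481 + G{\left(\left(-2\right) \left(-16\right) \right)}\right) - 32204 = \left(18481 + \frac{35 \left(14 + \sqrt{10}\right)}{\left(-2\right) \left(-16\right)}\right) - 32204 = \left(18481 + \frac{35 \left(14 + \sqrt{10}\right)}{32}\right) - 32204 = \left(18481 + 35 \cdot \frac{1}{32} \left(14 + \sqrt{10}\right)\right) - 32204 = \left(18481 + \left(\frac{245}{16} + \frac{35 \sqrt{10}}{32}\right)\right) - 32204 = \left(\frac{295941}{16} + \frac{35 \sqrt{10}}{32}\right) - 32204 = - \frac{219323}{16} + \frac{35 \sqrt{10}}{32}$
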